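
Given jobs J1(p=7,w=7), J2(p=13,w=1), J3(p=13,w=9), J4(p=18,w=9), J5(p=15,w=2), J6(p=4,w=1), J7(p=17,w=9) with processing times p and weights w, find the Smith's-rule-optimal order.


WSPT (Smith's rule): sort by p/w ascending
  J1: p/w = 7/7 = 1.000
  J3: p/w = 13/9 = 1.444
  J7: p/w = 17/9 = 1.889
  J4: p/w = 18/9 = 2.000
  J6: p/w = 4/1 = 4.000
  J5: p/w = 15/2 = 7.500
  J2: p/w = 13/1 = 13.000
Order: J1 → J3 → J7 → J4 → J6 → J5 → J2


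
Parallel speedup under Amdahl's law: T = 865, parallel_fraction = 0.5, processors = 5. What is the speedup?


Amdahl's law: T_p = T × ((1-p) + p/N)
= 865 × ((1-0.5) + 0.5/5)
= 865 × (0.50 + 0.1000)
= 865 × 0.6000
= 519.00
Speedup = 865/519.00
= 1.67×


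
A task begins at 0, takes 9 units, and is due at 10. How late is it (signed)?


Completion = 0 + 9 = 9
Lateness = C - d = 9 - 10
= -1


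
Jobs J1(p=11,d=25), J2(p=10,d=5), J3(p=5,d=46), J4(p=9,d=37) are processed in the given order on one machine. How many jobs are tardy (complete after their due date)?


Completion vs due date:
  J1: C=11, d=25 → on time
  J2: C=21, d=5 → TARDY
  J3: C=26, d=46 → on time
  J4: C=35, d=37 → on time
Tardy jobs: J2
Count = 1


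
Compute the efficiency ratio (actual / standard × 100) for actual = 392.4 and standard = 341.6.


Efficiency = (actual / standard) × 100
= (392.4 / 341.6) × 100
= 114.9%


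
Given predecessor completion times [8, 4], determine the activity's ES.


ES = max of all predecessor completion times
Predecessors: [8, 4]
ES = max(8, 4)
= 8


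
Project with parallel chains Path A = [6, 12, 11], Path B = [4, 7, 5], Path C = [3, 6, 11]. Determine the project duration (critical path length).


Path A: 6 + 12 + 11 = 29
Path B: 4 + 7 + 5 = 16
Path C: 3 + 6 + 11 = 20
Critical path = longest = max(29, 16, 20)
= 29 (Path A)


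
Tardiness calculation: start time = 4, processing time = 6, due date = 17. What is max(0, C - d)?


Completion = start + processing = 4 + 6 = 10
Tardiness = max(0, C - d) = max(0, 10 - 17)
= max(0, -7)
= 0


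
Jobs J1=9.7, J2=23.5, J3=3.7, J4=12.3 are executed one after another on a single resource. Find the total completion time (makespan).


Sequential makespan: sum all processing times
= 9.7 + 23.5 + 3.7 + 12.3
= 49.2 time units


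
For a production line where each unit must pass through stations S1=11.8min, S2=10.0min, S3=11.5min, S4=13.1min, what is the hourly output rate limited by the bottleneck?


Bottleneck = longest station time
Station times: [11.8, 10.0, 11.5, 13.1]
Max = 13.1 min
Rate = 60 / 13.1
= 4.58 units/hour (bottleneck: 13.1min)


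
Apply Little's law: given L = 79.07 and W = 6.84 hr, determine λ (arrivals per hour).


Little's law: L = λW → λ = L / W
= 79.07 / 6.84
= 11.56 per hour


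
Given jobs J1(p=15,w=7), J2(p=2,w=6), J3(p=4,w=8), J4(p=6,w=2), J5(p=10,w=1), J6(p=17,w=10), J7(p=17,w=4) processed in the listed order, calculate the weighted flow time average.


Completion times:
  J1: C=15, w×C=7×15=105
  J2: C=17, w×C=6×17=102
  J3: C=21, w×C=8×21=168
  J4: C=27, w×C=2×27=54
  J5: C=37, w×C=1×37=37
  J6: C=54, w×C=10×54=540
  J7: C=71, w×C=4×71=284
Sum w×C = 1290
Sum w = 38
Weighted avg = 1290/38
= 33.95


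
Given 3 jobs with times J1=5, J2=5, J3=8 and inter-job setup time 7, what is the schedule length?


Makespan = Σ processing + (n-1) × setup
= (5 + 5 + 8) + (3-1)×7
= 18 + 14
= 32 time units


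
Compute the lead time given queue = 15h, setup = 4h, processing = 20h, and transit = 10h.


Lead time = queue + setup + processing + transit
= 15 + 4 + 20 + 10
= 49 hours


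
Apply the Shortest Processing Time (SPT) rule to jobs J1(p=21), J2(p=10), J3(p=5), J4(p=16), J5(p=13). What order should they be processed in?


SPT: sort by shortest processing time
  J3: p=5
  J2: p=10
  J5: p=13
  J4: p=16
  J1: p=21
Order: J3 → J2 → J5 → J4 → J1


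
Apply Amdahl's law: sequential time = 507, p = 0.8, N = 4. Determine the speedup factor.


Amdahl's law: T_p = T × ((1-p) + p/N)
= 507 × ((1-0.8) + 0.8/4)
= 507 × (0.20 + 0.2000)
= 507 × 0.4000
= 202.80
Speedup = 507/202.80
= 2.50×


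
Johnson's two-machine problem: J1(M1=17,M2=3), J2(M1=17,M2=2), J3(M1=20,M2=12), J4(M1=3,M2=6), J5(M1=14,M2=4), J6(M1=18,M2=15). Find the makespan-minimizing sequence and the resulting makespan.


Johnson's rule:
Group 1 (M1≤M2, sort by M1): ['J4']
Group 2 (M1>M2, sort desc M2): ['J6', 'J3', 'J5', 'J1', 'J2']
Sequence: J4 → J6 → J3 → J5 → J1 → J2
Makespan calculation:
  J4: M1 done=3, M2 done=9
  J6: M1 done=21, M2 done=36
  J3: M1 done=41, M2 done=53
  J5: M1 done=55, M2 done=59
  J1: M1 done=72, M2 done=75
  J2: M1 done=89, M2 done=91
= Sequence: J4 → J6 → J3 → J5 → J1 → J2, Makespan: 91


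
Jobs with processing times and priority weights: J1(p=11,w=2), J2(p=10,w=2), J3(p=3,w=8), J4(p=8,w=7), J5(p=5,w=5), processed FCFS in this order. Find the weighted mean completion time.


Completion times:
  J1: C=11, w×C=2×11=22
  J2: C=21, w×C=2×21=42
  J3: C=24, w×C=8×24=192
  J4: C=32, w×C=7×32=224
  J5: C=37, w×C=5×37=185
Sum w×C = 665
Sum w = 24
Weighted avg = 665/24
= 27.71


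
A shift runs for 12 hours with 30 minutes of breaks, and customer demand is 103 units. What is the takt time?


Available = 12×60 - 30 = 690 min
Takt time = 690 / 103
= 6.70 min/unit


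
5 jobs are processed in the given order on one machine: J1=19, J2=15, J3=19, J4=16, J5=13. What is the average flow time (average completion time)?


Completion times:
  J1: completes at 19
  J2: completes at 34
  J3: completes at 53
  J4: completes at 69
  J5: completes at 82
Sum = 257
Average = 257/5
= 51.40


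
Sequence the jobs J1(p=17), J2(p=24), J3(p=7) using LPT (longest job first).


LPT: sort by longest processing time first
  J2: p=24
  J1: p=17
  J3: p=7
Order: J2 → J1 → J3


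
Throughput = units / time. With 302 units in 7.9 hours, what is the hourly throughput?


Throughput = units / time
= 302 / 7.9
= 38.2 units/hour


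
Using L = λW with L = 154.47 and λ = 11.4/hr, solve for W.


Little's law: L = λW → W = L / λ
= 154.47 / 11.4
= 13.55 hours


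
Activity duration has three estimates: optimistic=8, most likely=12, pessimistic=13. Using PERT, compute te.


te = (o + 4m + p) / 6
= (8 + 4×12 + 13) / 6
= (8 + 48 + 13) / 6
= 69 / 6
= 11.50


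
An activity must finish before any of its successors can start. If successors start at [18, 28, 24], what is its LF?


LF = min of all successor start times
Successors start at: [18, 28, 24]
LF = min(18, 28, 24)
= 18


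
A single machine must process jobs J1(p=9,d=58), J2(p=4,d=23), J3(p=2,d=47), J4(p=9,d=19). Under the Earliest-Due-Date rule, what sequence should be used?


EDD: sort by earliest due date
  J4: d=19, p=9
  J2: d=23, p=4
  J3: d=47, p=2
  J1: d=58, p=9
Order: J4 → J2 → J3 → J1


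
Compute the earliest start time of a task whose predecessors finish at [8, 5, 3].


ES = max of all predecessor completion times
Predecessors: [8, 5, 3]
ES = max(8, 5, 3)
= 8


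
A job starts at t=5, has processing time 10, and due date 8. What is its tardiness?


Completion = start + processing = 5 + 10 = 15
Tardiness = max(0, C - d) = max(0, 15 - 8)
= max(0, 7)
= 7


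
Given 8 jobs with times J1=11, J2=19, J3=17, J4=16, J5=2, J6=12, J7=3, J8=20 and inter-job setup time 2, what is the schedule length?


Makespan = Σ processing + (n-1) × setup
= (11 + 19 + 17 + 16 + 2 + 12 + 3 + 20) + (8-1)×2
= 100 + 14
= 114 time units


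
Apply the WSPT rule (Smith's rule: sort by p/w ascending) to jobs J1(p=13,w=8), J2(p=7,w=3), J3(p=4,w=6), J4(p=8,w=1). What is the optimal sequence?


WSPT (Smith's rule): sort by p/w ascending
  J3: p/w = 4/6 = 0.667
  J1: p/w = 13/8 = 1.625
  J2: p/w = 7/3 = 2.333
  J4: p/w = 8/1 = 8.000
Order: J3 → J1 → J2 → J4


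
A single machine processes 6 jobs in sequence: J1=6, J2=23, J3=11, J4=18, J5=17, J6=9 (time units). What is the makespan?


Sequential makespan: sum all processing times
= 6 + 23 + 11 + 18 + 17 + 9
= 84 time units


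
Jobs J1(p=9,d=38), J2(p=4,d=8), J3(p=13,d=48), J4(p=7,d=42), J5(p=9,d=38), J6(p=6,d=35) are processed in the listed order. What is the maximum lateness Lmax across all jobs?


Lateness per job (L = C - d):
  J1: C=9, d=38, L=-29
  J2: C=13, d=8, L=5
  J3: C=26, d=48, L=-22
  J4: C=33, d=42, L=-9
  J5: C=42, d=38, L=4
  J6: C=48, d=35, L=13
Lmax = max(-29, 5, -22, -9, 4, 13)
= 13


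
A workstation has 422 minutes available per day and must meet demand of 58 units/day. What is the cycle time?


Cycle time = available time / demand
= 422 / 58
= 7.28 min/unit


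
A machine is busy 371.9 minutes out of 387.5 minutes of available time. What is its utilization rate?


Utilization = busy / total × 100
= 371.9 / 387.5 × 100
= 96.0%


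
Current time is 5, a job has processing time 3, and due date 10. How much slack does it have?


Slack = due - current_time - processing
= 10 - 5 - 3
= 2


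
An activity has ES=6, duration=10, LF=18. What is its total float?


EF = ES + duration = 6 + 10 = 16
LS = LF - duration = 18 - 10 = 8
Total Float = LF - EF = 18 - 16
(or LS - ES = 8 - 6)
= 2


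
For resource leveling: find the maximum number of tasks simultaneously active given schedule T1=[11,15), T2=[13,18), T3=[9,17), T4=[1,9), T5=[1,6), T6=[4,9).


Check each time point for overlaps:
  t=4: 3 tasks active (T4, T5, T6)
Max concurrent = 3


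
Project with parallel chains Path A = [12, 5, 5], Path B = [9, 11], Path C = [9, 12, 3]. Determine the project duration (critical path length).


Path A: 12 + 5 + 5 = 22
Path B: 9 + 11 = 20
Path C: 9 + 12 + 3 = 24
Critical path = longest = max(22, 20, 24)
= 24 (Path C)


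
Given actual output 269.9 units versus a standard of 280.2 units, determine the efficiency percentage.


Efficiency = (actual / standard) × 100
= (269.9 / 280.2) × 100
= 96.3%


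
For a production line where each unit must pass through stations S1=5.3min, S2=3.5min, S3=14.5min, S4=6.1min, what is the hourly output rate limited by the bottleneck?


Bottleneck = longest station time
Station times: [5.3, 3.5, 14.5, 6.1]
Max = 14.5 min
Rate = 60 / 14.5
= 4.14 units/hour (bottleneck: 14.5min)


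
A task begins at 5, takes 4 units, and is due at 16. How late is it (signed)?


Completion = 5 + 4 = 9
Lateness = C - d = 9 - 16
= -7


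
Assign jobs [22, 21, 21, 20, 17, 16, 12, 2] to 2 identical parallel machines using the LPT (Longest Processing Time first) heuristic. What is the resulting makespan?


Jobs (LPT sorted): [22, 21, 21, 20, 17, 16, 12, 2]
Machines: 2
  J=22 → Machine 1 (load: 0+22=22)
  J=21 → Machine 2 (load: 0+21=21)
  J=21 → Machine 2 (load: 21+21=42)
  J=20 → Machine 1 (load: 22+20=42)
  J=17 → Machine 1 (load: 42+17=59)
  J=16 → Machine 2 (load: 42+16=58)
  J=12 → Machine 2 (load: 58+12=70)
  J=2 → Machine 1 (load: 59+2=61)
Machine loads: [61, 70]
Makespan = max = 70 time units


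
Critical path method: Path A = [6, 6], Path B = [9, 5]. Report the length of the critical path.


Path A: 6 + 6 = 12
Path B: 9 + 5 = 14
Critical path = longest = max(12, 14)
= 14 (Path B)


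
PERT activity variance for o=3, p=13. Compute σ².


σ² = ((p - o) / 6)² = (p - o)² / 36
= (13 - 3)² / 36
= 10² / 36
= 100 / 36
= 2.7778


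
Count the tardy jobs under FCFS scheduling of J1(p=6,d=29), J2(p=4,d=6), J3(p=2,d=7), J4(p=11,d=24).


Completion vs due date:
  J1: C=6, d=29 → on time
  J2: C=10, d=6 → TARDY
  J3: C=12, d=7 → TARDY
  J4: C=23, d=24 → on time
Tardy jobs: J2, J3
Count = 2


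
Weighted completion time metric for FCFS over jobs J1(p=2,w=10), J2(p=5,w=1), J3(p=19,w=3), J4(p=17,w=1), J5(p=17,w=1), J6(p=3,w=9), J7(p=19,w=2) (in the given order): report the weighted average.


Completion times:
  J1: C=2, w×C=10×2=20
  J2: C=7, w×C=1×7=7
  J3: C=26, w×C=3×26=78
  J4: C=43, w×C=1×43=43
  J5: C=60, w×C=1×60=60
  J6: C=63, w×C=9×63=567
  J7: C=82, w×C=2×82=164
Sum w×C = 939
Sum w = 27
Weighted avg = 939/27
= 34.78


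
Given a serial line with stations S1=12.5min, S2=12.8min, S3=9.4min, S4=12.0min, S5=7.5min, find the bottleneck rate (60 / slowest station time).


Bottleneck = longest station time
Station times: [12.5, 12.8, 9.4, 12.0, 7.5]
Max = 12.8 min
Rate = 60 / 12.8
= 4.69 units/hour (bottleneck: 12.8min)


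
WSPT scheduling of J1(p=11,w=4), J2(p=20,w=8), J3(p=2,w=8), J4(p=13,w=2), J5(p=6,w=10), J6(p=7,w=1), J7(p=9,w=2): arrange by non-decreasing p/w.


WSPT (Smith's rule): sort by p/w ascending
  J3: p/w = 2/8 = 0.250
  J5: p/w = 6/10 = 0.600
  J2: p/w = 20/8 = 2.500
  J1: p/w = 11/4 = 2.750
  J7: p/w = 9/2 = 4.500
  J4: p/w = 13/2 = 6.500
  J6: p/w = 7/1 = 7.000
Order: J3 → J5 → J2 → J1 → J7 → J4 → J6


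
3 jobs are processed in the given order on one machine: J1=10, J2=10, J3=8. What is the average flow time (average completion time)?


Completion times:
  J1: completes at 10
  J2: completes at 20
  J3: completes at 28
Sum = 58
Average = 58/3
= 19.33


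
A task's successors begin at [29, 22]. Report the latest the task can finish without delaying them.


LF = min of all successor start times
Successors start at: [29, 22]
LF = min(29, 22)
= 22


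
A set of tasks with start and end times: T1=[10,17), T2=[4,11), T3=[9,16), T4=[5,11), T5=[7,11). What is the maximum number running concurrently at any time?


Check each time point for overlaps:
  t=10: 5 tasks active (T1, T2, T3, T4, T5)
Max concurrent = 5


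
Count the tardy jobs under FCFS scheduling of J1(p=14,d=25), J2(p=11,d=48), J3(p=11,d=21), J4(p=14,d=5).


Completion vs due date:
  J1: C=14, d=25 → on time
  J2: C=25, d=48 → on time
  J3: C=36, d=21 → TARDY
  J4: C=50, d=5 → TARDY
Tardy jobs: J3, J4
Count = 2


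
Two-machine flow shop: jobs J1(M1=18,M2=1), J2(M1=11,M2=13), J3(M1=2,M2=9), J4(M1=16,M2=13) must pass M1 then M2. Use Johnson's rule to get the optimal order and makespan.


Johnson's rule:
Group 1 (M1≤M2, sort by M1): ['J3', 'J2']
Group 2 (M1>M2, sort desc M2): ['J4', 'J1']
Sequence: J3 → J2 → J4 → J1
Makespan calculation:
  J3: M1 done=2, M2 done=11
  J2: M1 done=13, M2 done=26
  J4: M1 done=29, M2 done=42
  J1: M1 done=47, M2 done=48
= Sequence: J3 → J2 → J4 → J1, Makespan: 48


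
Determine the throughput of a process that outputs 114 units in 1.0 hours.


Throughput = units / time
= 114 / 1.0
= 114.0 units/hour


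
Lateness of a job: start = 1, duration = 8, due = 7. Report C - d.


Completion = 1 + 8 = 9
Lateness = C - d = 9 - 7
= 2


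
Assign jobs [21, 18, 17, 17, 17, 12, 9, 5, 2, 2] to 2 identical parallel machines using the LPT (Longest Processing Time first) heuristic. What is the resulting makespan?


Jobs (LPT sorted): [21, 18, 17, 17, 17, 12, 9, 5, 2, 2]
Machines: 2
  J=21 → Machine 1 (load: 0+21=21)
  J=18 → Machine 2 (load: 0+18=18)
  J=17 → Machine 2 (load: 18+17=35)
  J=17 → Machine 1 (load: 21+17=38)
  J=17 → Machine 2 (load: 35+17=52)
  J=12 → Machine 1 (load: 38+12=50)
  J=9 → Machine 1 (load: 50+9=59)
  J=5 → Machine 2 (load: 52+5=57)
  J=2 → Machine 2 (load: 57+2=59)
  J=2 → Machine 1 (load: 59+2=61)
Machine loads: [61, 59]
Makespan = max = 61 time units


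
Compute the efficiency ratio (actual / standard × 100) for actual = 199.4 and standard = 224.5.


Efficiency = (actual / standard) × 100
= (199.4 / 224.5) × 100
= 88.8%


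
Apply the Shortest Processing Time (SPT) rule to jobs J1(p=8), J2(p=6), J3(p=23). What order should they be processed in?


SPT: sort by shortest processing time
  J2: p=6
  J1: p=8
  J3: p=23
Order: J2 → J1 → J3


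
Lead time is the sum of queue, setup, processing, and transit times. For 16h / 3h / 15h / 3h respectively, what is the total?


Lead time = queue + setup + processing + transit
= 16 + 3 + 15 + 3
= 37 hours


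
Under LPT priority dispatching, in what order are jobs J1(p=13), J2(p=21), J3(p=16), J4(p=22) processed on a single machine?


LPT: sort by longest processing time first
  J4: p=22
  J2: p=21
  J3: p=16
  J1: p=13
Order: J4 → J2 → J3 → J1


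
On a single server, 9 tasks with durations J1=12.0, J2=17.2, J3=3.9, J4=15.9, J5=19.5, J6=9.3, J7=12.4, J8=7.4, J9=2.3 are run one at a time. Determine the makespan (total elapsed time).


Sequential makespan: sum all processing times
= 12.0 + 17.2 + 3.9 + 15.9 + 19.5 + 9.3 + 12.4 + 7.4 + 2.3
= 99.9 time units


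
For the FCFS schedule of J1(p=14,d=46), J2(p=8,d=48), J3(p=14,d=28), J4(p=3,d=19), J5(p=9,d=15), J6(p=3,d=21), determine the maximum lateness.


Lateness per job (L = C - d):
  J1: C=14, d=46, L=-32
  J2: C=22, d=48, L=-26
  J3: C=36, d=28, L=8
  J4: C=39, d=19, L=20
  J5: C=48, d=15, L=33
  J6: C=51, d=21, L=30
Lmax = max(-32, -26, 8, 20, 33, 30)
= 33


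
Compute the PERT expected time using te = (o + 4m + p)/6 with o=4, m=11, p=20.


te = (o + 4m + p) / 6
= (4 + 4×11 + 20) / 6
= (4 + 44 + 20) / 6
= 68 / 6
= 11.33


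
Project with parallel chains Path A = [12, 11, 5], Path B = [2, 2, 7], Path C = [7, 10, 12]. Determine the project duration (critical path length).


Path A: 12 + 11 + 5 = 28
Path B: 2 + 2 + 7 = 11
Path C: 7 + 10 + 12 = 29
Critical path = longest = max(28, 11, 29)
= 29 (Path C)


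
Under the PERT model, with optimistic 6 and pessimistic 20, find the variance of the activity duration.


σ² = ((p - o) / 6)² = (p - o)² / 36
= (20 - 6)² / 36
= 14² / 36
= 196 / 36
= 5.4444


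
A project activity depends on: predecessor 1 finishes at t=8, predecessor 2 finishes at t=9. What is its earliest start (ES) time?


ES = max of all predecessor completion times
Predecessors: [8, 9]
ES = max(8, 9)
= 9


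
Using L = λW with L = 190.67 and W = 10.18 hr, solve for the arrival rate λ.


Little's law: L = λW → λ = L / W
= 190.67 / 10.18
= 18.73 per hour


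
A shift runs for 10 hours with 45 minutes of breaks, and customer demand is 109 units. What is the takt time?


Available = 10×60 - 45 = 555 min
Takt time = 555 / 109
= 5.09 min/unit


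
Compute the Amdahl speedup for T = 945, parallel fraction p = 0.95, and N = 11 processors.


Amdahl's law: T_p = T × ((1-p) + p/N)
= 945 × ((1-0.95) + 0.95/11)
= 945 × (0.05 + 0.0864)
= 945 × 0.1364
= 128.86
Speedup = 945/128.86
= 7.33×


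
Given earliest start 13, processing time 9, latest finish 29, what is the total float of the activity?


EF = ES + duration = 13 + 9 = 22
LS = LF - duration = 29 - 9 = 20
Total Float = LF - EF = 29 - 22
(or LS - ES = 20 - 13)
= 7


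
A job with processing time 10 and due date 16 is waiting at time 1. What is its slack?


Slack = due - current_time - processing
= 16 - 1 - 10
= 5


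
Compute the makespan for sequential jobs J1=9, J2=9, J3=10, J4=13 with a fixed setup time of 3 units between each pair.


Makespan = Σ processing + (n-1) × setup
= (9 + 9 + 10 + 13) + (4-1)×3
= 41 + 9
= 50 time units


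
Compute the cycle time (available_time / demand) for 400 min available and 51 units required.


Cycle time = available time / demand
= 400 / 51
= 7.84 min/unit


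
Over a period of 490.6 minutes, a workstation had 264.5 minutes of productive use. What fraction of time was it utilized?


Utilization = busy / total × 100
= 264.5 / 490.6 × 100
= 53.9%


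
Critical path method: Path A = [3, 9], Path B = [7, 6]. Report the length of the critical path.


Path A: 3 + 9 = 12
Path B: 7 + 6 = 13
Critical path = longest = max(12, 13)
= 13 (Path B)


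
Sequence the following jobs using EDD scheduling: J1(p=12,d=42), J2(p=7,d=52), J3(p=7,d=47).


EDD: sort by earliest due date
  J1: d=42, p=12
  J3: d=47, p=7
  J2: d=52, p=7
Order: J1 → J3 → J2


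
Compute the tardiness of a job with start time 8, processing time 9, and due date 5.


Completion = start + processing = 8 + 9 = 17
Tardiness = max(0, C - d) = max(0, 17 - 5)
= max(0, 12)
= 12


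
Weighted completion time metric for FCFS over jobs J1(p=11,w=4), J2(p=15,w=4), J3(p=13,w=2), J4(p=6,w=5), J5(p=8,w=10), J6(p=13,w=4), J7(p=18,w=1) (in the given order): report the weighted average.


Completion times:
  J1: C=11, w×C=4×11=44
  J2: C=26, w×C=4×26=104
  J3: C=39, w×C=2×39=78
  J4: C=45, w×C=5×45=225
  J5: C=53, w×C=10×53=530
  J6: C=66, w×C=4×66=264
  J7: C=84, w×C=1×84=84
Sum w×C = 1329
Sum w = 30
Weighted avg = 1329/30
= 44.30


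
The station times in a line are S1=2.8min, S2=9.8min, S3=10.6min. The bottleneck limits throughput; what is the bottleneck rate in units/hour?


Bottleneck = longest station time
Station times: [2.8, 9.8, 10.6]
Max = 10.6 min
Rate = 60 / 10.6
= 5.66 units/hour (bottleneck: 10.6min)


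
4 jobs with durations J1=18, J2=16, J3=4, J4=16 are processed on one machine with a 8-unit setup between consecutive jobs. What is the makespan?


Makespan = Σ processing + (n-1) × setup
= (18 + 16 + 4 + 16) + (4-1)×8
= 54 + 24
= 78 time units


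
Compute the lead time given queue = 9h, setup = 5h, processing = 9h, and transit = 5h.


Lead time = queue + setup + processing + transit
= 9 + 5 + 9 + 5
= 28 hours


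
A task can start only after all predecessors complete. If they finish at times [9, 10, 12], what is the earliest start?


ES = max of all predecessor completion times
Predecessors: [9, 10, 12]
ES = max(9, 10, 12)
= 12


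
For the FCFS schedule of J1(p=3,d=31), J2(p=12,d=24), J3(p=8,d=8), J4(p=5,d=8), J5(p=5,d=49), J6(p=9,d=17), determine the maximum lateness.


Lateness per job (L = C - d):
  J1: C=3, d=31, L=-28
  J2: C=15, d=24, L=-9
  J3: C=23, d=8, L=15
  J4: C=28, d=8, L=20
  J5: C=33, d=49, L=-16
  J6: C=42, d=17, L=25
Lmax = max(-28, -9, 15, 20, -16, 25)
= 25


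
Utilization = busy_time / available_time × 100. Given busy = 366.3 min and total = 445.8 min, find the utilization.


Utilization = busy / total × 100
= 366.3 / 445.8 × 100
= 82.2%


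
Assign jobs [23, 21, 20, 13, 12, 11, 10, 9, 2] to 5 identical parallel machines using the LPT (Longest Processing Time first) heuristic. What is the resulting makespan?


Jobs (LPT sorted): [23, 21, 20, 13, 12, 11, 10, 9, 2]
Machines: 5
  J=23 → Machine 1 (load: 0+23=23)
  J=21 → Machine 2 (load: 0+21=21)
  J=20 → Machine 3 (load: 0+20=20)
  J=13 → Machine 4 (load: 0+13=13)
  J=12 → Machine 5 (load: 0+12=12)
  J=11 → Machine 5 (load: 12+11=23)
  J=10 → Machine 4 (load: 13+10=23)
  J=9 → Machine 3 (load: 20+9=29)
  J=2 → Machine 2 (load: 21+2=23)
Machine loads: [23, 23, 29, 23, 23]
Makespan = max = 29 time units


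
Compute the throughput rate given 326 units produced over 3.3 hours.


Throughput = units / time
= 326 / 3.3
= 98.8 units/hour


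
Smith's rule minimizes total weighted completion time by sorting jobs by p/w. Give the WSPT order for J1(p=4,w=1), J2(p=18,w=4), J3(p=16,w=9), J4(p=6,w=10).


WSPT (Smith's rule): sort by p/w ascending
  J4: p/w = 6/10 = 0.600
  J3: p/w = 16/9 = 1.778
  J1: p/w = 4/1 = 4.000
  J2: p/w = 18/4 = 4.500
Order: J4 → J3 → J1 → J2


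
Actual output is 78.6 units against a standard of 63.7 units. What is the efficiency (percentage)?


Efficiency = (actual / standard) × 100
= (78.6 / 63.7) × 100
= 123.4%


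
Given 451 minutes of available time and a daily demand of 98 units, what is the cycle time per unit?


Cycle time = available time / demand
= 451 / 98
= 4.60 min/unit


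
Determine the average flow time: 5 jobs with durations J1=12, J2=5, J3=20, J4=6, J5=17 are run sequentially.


Completion times:
  J1: completes at 12
  J2: completes at 17
  J3: completes at 37
  J4: completes at 43
  J5: completes at 60
Sum = 169
Average = 169/5
= 33.80


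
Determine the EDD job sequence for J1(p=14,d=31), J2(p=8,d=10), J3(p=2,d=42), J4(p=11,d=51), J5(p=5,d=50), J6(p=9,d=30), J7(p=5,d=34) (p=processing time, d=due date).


EDD: sort by earliest due date
  J2: d=10, p=8
  J6: d=30, p=9
  J1: d=31, p=14
  J7: d=34, p=5
  J3: d=42, p=2
  J5: d=50, p=5
  J4: d=51, p=11
Order: J2 → J6 → J1 → J7 → J3 → J5 → J4


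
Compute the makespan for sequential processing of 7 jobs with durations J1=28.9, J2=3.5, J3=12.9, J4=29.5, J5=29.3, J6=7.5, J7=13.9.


Sequential makespan: sum all processing times
= 28.9 + 3.5 + 12.9 + 29.5 + 29.3 + 7.5 + 13.9
= 125.5 time units


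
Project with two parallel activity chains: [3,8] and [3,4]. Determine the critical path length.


Path A: 3 + 8 = 11
Path B: 3 + 4 = 7
Critical path = longest = max(11, 7)
= 11 (Path A)


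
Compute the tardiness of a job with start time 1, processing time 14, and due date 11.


Completion = start + processing = 1 + 14 = 15
Tardiness = max(0, C - d) = max(0, 15 - 11)
= max(0, 4)
= 4


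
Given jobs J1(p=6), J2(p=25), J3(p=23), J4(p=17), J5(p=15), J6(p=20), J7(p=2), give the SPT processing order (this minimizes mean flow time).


SPT: sort by shortest processing time
  J7: p=2
  J1: p=6
  J5: p=15
  J4: p=17
  J6: p=20
  J3: p=23
  J2: p=25
Order: J7 → J1 → J5 → J4 → J6 → J3 → J2


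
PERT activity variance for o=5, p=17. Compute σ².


σ² = ((p - o) / 6)² = (p - o)² / 36
= (17 - 5)² / 36
= 12² / 36
= 144 / 36
= 4.0000


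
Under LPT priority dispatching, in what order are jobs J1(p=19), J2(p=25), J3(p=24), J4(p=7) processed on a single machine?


LPT: sort by longest processing time first
  J2: p=25
  J3: p=24
  J1: p=19
  J4: p=7
Order: J2 → J3 → J1 → J4


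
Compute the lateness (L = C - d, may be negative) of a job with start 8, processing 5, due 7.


Completion = 8 + 5 = 13
Lateness = C - d = 13 - 7
= 6


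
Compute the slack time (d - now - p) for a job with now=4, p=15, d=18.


Slack = due - current_time - processing
= 18 - 4 - 15
= -1


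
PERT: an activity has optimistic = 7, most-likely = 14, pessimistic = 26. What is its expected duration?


te = (o + 4m + p) / 6
= (7 + 4×14 + 26) / 6
= (7 + 56 + 26) / 6
= 89 / 6
= 14.83


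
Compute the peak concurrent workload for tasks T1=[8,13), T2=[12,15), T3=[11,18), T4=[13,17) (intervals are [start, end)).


Check each time point for overlaps:
  t=12: 3 tasks active (T1, T2, T3)
Max concurrent = 3


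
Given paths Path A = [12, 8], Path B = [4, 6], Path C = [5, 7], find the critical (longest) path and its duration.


Path A: 12 + 8 = 20
Path B: 4 + 6 = 10
Path C: 5 + 7 = 12
Critical path = longest = max(20, 10, 12)
= 20 (Path A)


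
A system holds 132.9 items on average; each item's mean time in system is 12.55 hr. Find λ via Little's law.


Little's law: L = λW → λ = L / W
= 132.9 / 12.55
= 10.59 per hour


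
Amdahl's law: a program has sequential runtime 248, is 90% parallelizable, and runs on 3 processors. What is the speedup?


Amdahl's law: T_p = T × ((1-p) + p/N)
= 248 × ((1-0.9) + 0.9/3)
= 248 × (0.10 + 0.3000)
= 248 × 0.4000
= 99.20
Speedup = 248/99.20
= 2.50×


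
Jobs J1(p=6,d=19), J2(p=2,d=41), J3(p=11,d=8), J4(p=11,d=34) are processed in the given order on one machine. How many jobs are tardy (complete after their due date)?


Completion vs due date:
  J1: C=6, d=19 → on time
  J2: C=8, d=41 → on time
  J3: C=19, d=8 → TARDY
  J4: C=30, d=34 → on time
Tardy jobs: J3
Count = 1


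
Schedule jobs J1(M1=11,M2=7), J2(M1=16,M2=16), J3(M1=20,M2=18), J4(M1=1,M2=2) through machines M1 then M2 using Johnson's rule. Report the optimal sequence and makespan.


Johnson's rule:
Group 1 (M1≤M2, sort by M1): ['J4', 'J2']
Group 2 (M1>M2, sort desc M2): ['J3', 'J1']
Sequence: J4 → J2 → J3 → J1
Makespan calculation:
  J4: M1 done=1, M2 done=3
  J2: M1 done=17, M2 done=33
  J3: M1 done=37, M2 done=55
  J1: M1 done=48, M2 done=62
= Sequence: J4 → J2 → J3 → J1, Makespan: 62


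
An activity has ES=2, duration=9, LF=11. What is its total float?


EF = ES + duration = 2 + 9 = 11
LS = LF - duration = 11 - 9 = 2
Total Float = LF - EF = 11 - 11
(or LS - ES = 2 - 2)
= 0


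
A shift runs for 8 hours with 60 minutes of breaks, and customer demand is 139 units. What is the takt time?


Available = 8×60 - 60 = 420 min
Takt time = 420 / 139
= 3.02 min/unit


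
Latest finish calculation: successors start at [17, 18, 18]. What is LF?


LF = min of all successor start times
Successors start at: [17, 18, 18]
LF = min(17, 18, 18)
= 17


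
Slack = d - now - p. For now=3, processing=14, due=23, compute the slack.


Slack = due - current_time - processing
= 23 - 3 - 14
= 6


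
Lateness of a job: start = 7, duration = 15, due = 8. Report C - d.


Completion = 7 + 15 = 22
Lateness = C - d = 22 - 8
= 14


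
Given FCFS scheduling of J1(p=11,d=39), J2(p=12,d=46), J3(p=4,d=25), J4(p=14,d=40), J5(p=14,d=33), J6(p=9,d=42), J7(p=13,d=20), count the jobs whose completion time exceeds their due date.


Completion vs due date:
  J1: C=11, d=39 → on time
  J2: C=23, d=46 → on time
  J3: C=27, d=25 → TARDY
  J4: C=41, d=40 → TARDY
  J5: C=55, d=33 → TARDY
  J6: C=64, d=42 → TARDY
  J7: C=77, d=20 → TARDY
Tardy jobs: J3, J4, J5, J6, J7
Count = 5


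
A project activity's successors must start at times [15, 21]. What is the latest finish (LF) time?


LF = min of all successor start times
Successors start at: [15, 21]
LF = min(15, 21)
= 15


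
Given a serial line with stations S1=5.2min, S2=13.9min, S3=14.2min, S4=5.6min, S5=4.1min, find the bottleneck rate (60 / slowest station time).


Bottleneck = longest station time
Station times: [5.2, 13.9, 14.2, 5.6, 4.1]
Max = 14.2 min
Rate = 60 / 14.2
= 4.23 units/hour (bottleneck: 14.2min)


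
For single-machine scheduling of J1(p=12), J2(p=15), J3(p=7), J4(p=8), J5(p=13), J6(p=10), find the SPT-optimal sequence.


SPT: sort by shortest processing time
  J3: p=7
  J4: p=8
  J6: p=10
  J1: p=12
  J5: p=13
  J2: p=15
Order: J3 → J4 → J6 → J1 → J5 → J2


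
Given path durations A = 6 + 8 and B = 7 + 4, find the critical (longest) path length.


Path A: 6 + 8 = 14
Path B: 7 + 4 = 11
Critical path = longest = max(14, 11)
= 14 (Path A)


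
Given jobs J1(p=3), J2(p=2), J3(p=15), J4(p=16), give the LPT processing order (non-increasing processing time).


LPT: sort by longest processing time first
  J4: p=16
  J3: p=15
  J1: p=3
  J2: p=2
Order: J4 → J3 → J1 → J2


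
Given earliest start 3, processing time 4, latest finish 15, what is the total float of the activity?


EF = ES + duration = 3 + 4 = 7
LS = LF - duration = 15 - 4 = 11
Total Float = LF - EF = 15 - 7
(or LS - ES = 11 - 3)
= 8


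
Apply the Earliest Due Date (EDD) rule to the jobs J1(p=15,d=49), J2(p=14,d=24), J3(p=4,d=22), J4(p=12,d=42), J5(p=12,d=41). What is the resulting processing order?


EDD: sort by earliest due date
  J3: d=22, p=4
  J2: d=24, p=14
  J5: d=41, p=12
  J4: d=42, p=12
  J1: d=49, p=15
Order: J3 → J2 → J5 → J4 → J1


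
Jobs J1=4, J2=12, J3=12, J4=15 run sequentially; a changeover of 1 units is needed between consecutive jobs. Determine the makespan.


Makespan = Σ processing + (n-1) × setup
= (4 + 12 + 12 + 15) + (4-1)×1
= 43 + 3
= 46 time units


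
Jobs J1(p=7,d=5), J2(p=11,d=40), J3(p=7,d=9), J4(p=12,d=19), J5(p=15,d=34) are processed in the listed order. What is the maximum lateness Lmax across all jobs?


Lateness per job (L = C - d):
  J1: C=7, d=5, L=2
  J2: C=18, d=40, L=-22
  J3: C=25, d=9, L=16
  J4: C=37, d=19, L=18
  J5: C=52, d=34, L=18
Lmax = max(2, -22, 16, 18, 18)
= 18


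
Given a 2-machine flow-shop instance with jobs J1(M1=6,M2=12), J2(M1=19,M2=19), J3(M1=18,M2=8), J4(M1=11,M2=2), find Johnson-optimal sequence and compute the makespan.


Johnson's rule:
Group 1 (M1≤M2, sort by M1): ['J1', 'J2']
Group 2 (M1>M2, sort desc M2): ['J3', 'J4']
Sequence: J1 → J2 → J3 → J4
Makespan calculation:
  J1: M1 done=6, M2 done=18
  J2: M1 done=25, M2 done=44
  J3: M1 done=43, M2 done=52
  J4: M1 done=54, M2 done=56
= Sequence: J1 → J2 → J3 → J4, Makespan: 56


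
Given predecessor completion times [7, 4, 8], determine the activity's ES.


ES = max of all predecessor completion times
Predecessors: [7, 4, 8]
ES = max(7, 4, 8)
= 8


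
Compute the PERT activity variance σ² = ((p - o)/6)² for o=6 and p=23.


σ² = ((p - o) / 6)² = (p - o)² / 36
= (23 - 6)² / 36
= 17² / 36
= 289 / 36
= 8.0278


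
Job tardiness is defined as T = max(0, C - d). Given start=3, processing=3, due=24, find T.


Completion = start + processing = 3 + 3 = 6
Tardiness = max(0, C - d) = max(0, 6 - 24)
= max(0, -18)
= 0


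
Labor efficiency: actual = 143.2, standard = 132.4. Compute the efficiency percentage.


Efficiency = (actual / standard) × 100
= (143.2 / 132.4) × 100
= 108.2%


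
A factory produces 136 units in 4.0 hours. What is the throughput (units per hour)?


Throughput = units / time
= 136 / 4.0
= 34.0 units/hour


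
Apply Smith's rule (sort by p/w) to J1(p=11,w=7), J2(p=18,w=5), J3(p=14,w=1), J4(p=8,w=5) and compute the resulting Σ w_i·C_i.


WSPT order (by p/w): J1 → J4 → J2 → J3
  J1: C=11, w·C=7×11=77
  J4: C=19, w·C=5×19=95
  J2: C=37, w·C=5×37=185
  J3: C=51, w·C=1×51=51
Σ w·C = 408
= 408


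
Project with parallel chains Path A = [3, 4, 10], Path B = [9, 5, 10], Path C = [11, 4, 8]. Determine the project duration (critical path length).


Path A: 3 + 4 + 10 = 17
Path B: 9 + 5 + 10 = 24
Path C: 11 + 4 + 8 = 23
Critical path = longest = max(17, 24, 23)
= 24 (Path B)


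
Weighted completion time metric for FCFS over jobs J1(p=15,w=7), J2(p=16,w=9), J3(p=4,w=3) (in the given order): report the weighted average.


Completion times:
  J1: C=15, w×C=7×15=105
  J2: C=31, w×C=9×31=279
  J3: C=35, w×C=3×35=105
Sum w×C = 489
Sum w = 19
Weighted avg = 489/19
= 25.74


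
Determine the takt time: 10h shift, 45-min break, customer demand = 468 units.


Available = 10×60 - 45 = 555 min
Takt time = 555 / 468
= 1.19 min/unit


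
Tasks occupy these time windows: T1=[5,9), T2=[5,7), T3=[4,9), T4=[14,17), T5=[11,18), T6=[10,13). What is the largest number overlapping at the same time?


Check each time point for overlaps:
  t=5: 3 tasks active (T1, T2, T3)
Max concurrent = 3


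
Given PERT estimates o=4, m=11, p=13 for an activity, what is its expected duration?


te = (o + 4m + p) / 6
= (4 + 4×11 + 13) / 6
= (4 + 44 + 13) / 6
= 61 / 6
= 10.17


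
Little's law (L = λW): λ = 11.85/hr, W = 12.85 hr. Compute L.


Little's law: L = λ × W
= 11.85 × 12.85
= 152.27


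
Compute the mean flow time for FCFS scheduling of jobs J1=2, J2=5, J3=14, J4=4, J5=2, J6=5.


Completion times:
  J1: completes at 2
  J2: completes at 7
  J3: completes at 21
  J4: completes at 25
  J5: completes at 27
  J6: completes at 32
Sum = 114
Average = 114/6
= 19.00


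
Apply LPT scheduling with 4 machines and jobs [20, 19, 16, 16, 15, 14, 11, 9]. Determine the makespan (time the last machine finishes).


Jobs (LPT sorted): [20, 19, 16, 16, 15, 14, 11, 9]
Machines: 4
  J=20 → Machine 1 (load: 0+20=20)
  J=19 → Machine 2 (load: 0+19=19)
  J=16 → Machine 3 (load: 0+16=16)
  J=16 → Machine 4 (load: 0+16=16)
  J=15 → Machine 3 (load: 16+15=31)
  J=14 → Machine 4 (load: 16+14=30)
  J=11 → Machine 2 (load: 19+11=30)
  J=9 → Machine 1 (load: 20+9=29)
Machine loads: [29, 30, 31, 30]
Makespan = max = 31 time units


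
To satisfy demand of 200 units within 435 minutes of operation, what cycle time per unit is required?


Cycle time = available time / demand
= 435 / 200
= 2.17 min/unit


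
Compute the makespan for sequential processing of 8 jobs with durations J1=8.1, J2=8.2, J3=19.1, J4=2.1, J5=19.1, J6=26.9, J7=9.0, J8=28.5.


Sequential makespan: sum all processing times
= 8.1 + 8.2 + 19.1 + 2.1 + 19.1 + 26.9 + 9.0 + 28.5
= 121.0 time units


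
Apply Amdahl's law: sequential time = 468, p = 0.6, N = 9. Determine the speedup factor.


Amdahl's law: T_p = T × ((1-p) + p/N)
= 468 × ((1-0.6) + 0.6/9)
= 468 × (0.40 + 0.0667)
= 468 × 0.4667
= 218.40
Speedup = 468/218.40
= 2.14×


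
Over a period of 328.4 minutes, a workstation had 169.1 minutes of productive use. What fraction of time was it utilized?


Utilization = busy / total × 100
= 169.1 / 328.4 × 100
= 51.5%


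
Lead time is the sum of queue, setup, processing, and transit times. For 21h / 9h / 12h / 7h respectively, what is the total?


Lead time = queue + setup + processing + transit
= 21 + 9 + 12 + 7
= 49 hours


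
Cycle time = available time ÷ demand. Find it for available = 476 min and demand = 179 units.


Cycle time = available time / demand
= 476 / 179
= 2.66 min/unit


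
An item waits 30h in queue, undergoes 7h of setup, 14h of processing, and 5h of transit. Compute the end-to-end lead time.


Lead time = queue + setup + processing + transit
= 30 + 7 + 14 + 5
= 56 hours


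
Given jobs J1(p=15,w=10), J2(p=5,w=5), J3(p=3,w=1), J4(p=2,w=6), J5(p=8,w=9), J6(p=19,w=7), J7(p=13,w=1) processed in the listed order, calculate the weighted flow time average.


Completion times:
  J1: C=15, w×C=10×15=150
  J2: C=20, w×C=5×20=100
  J3: C=23, w×C=1×23=23
  J4: C=25, w×C=6×25=150
  J5: C=33, w×C=9×33=297
  J6: C=52, w×C=7×52=364
  J7: C=65, w×C=1×65=65
Sum w×C = 1149
Sum w = 39
Weighted avg = 1149/39
= 29.46


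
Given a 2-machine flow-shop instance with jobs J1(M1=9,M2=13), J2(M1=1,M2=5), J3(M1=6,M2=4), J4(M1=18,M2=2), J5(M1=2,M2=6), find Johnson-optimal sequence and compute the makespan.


Johnson's rule:
Group 1 (M1≤M2, sort by M1): ['J2', 'J5', 'J1']
Group 2 (M1>M2, sort desc M2): ['J3', 'J4']
Sequence: J2 → J5 → J1 → J3 → J4
Makespan calculation:
  J2: M1 done=1, M2 done=6
  J5: M1 done=3, M2 done=12
  J1: M1 done=12, M2 done=25
  J3: M1 done=18, M2 done=29
  J4: M1 done=36, M2 done=38
= Sequence: J2 → J5 → J1 → J3 → J4, Makespan: 38


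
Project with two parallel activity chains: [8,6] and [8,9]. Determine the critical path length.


Path A: 8 + 6 = 14
Path B: 8 + 9 = 17
Critical path = longest = max(14, 17)
= 17 (Path B)


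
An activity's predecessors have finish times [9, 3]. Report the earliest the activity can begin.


ES = max of all predecessor completion times
Predecessors: [9, 3]
ES = max(9, 3)
= 9


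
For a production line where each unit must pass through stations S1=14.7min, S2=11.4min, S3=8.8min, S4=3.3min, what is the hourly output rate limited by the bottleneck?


Bottleneck = longest station time
Station times: [14.7, 11.4, 8.8, 3.3]
Max = 14.7 min
Rate = 60 / 14.7
= 4.08 units/hour (bottleneck: 14.7min)


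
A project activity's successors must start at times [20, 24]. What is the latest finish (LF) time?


LF = min of all successor start times
Successors start at: [20, 24]
LF = min(20, 24)
= 20


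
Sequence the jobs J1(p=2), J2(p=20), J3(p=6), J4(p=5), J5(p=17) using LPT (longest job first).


LPT: sort by longest processing time first
  J2: p=20
  J5: p=17
  J3: p=6
  J4: p=5
  J1: p=2
Order: J2 → J5 → J3 → J4 → J1


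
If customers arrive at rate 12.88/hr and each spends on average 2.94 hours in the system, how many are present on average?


Little's law: L = λ × W
= 12.88 × 2.94
= 37.87


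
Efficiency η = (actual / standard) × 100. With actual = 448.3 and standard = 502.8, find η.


Efficiency = (actual / standard) × 100
= (448.3 / 502.8) × 100
= 89.2%


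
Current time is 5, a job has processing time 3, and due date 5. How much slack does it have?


Slack = due - current_time - processing
= 5 - 5 - 3
= -3


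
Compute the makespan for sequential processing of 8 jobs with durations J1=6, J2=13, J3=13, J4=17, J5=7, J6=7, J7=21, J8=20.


Sequential makespan: sum all processing times
= 6 + 13 + 13 + 17 + 7 + 7 + 21 + 20
= 104 time units
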